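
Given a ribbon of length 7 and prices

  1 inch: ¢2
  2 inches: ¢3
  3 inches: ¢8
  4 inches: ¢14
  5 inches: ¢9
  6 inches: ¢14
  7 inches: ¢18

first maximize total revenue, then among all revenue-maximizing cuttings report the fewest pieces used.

Consider every possible first cut. r[k] is the best of p[i]+r[k−i] over all sellable i≤k.
r[1] = 2
r[2] = max(2+2, 3+0) = 4
r[3] = max(2+4, 3+2, 8+0) = 8
r[4] = max(2+8, 3+4, 8+2, 14+0) = 14
r[5] = max(2+14, 3+8, 8+4, 14+2, 9+0) = 16
r[6] = max(2+16, 3+14, 8+8, 14+4, 9+2, 14+0) = 18
r[7] = max(2+18, 3+16, 8+14, …, 14+2, 18+0) = 22
Maximum revenue is ¢22.
Now minimize piece count subject to staying optimal: for each k, pieces[k] = 1 + min over i with p[i]+r[k−i]=r[k] of pieces[k−i].
pieces[4] = 1
pieces[5] = 2
pieces[6] = 3
pieces[7] = 2

2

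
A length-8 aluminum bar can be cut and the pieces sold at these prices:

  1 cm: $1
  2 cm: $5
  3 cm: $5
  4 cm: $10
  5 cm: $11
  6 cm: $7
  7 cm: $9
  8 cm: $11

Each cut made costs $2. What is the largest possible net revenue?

Let net[k] be the best obtainable value from length k. For each k, try every first piece i and keep the best of price[i] + net[k−i] minus the 2 cut fee when i<k.
net[1] = 1
net[2] = 5
net[3] = 5
net[4] = 10
net[5] = 11
net[6] = 13  (first piece 2, then net[4]=10)
net[7] = 14  (first piece 2, then net[5]=11)
net[8] = 18  (first piece 4, then net[4]=10)
One optimal plan: pieces 4 + 4 (1 cut) → $20 − $2 = $18.

18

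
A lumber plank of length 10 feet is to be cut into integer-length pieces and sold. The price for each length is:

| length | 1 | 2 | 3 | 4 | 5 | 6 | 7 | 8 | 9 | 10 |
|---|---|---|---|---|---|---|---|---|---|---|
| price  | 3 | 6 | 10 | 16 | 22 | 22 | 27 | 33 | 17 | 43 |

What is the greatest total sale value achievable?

44

Consider every possible first cut. r[k] is the best of p[i]+r[k−i] over all sellable i≤k.
r[1] = 3
r[2] = max(3+3, 6+0) = 6
r[3] = max(3+6, 6+3, 10+0) = 10
r[4] = max(3+10, 6+6, 10+3, 16+0) = 16
r[5] = max(3+16, 6+10, 10+6, 16+3, 22+0) = 22
r[6] = max(3+22, 6+16, 10+10, 16+6, 22+3, 22+0) = 25
r[7] = max(3+25, 6+22, 10+16, …, 22+3, 27+0) = 28
r[8] = max(3+28, 6+25, 10+22, …, 27+3, 33+0) = 33
r[9] = max(3+33, 6+28, 10+25, …, 33+3, 17+0) = 38
r[10] = max(3+38, 6+33, 10+28, …, 17+3, 43+0) = 44
One optimal cutting: 5 + 5 → $22 + $22 = $44.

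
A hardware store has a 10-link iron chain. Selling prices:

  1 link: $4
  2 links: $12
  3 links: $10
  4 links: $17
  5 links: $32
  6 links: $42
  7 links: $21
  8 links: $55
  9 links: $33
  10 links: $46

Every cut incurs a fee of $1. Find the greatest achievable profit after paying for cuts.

66

Build net[k] bottom-up: net[k] = max over allowed piece i of (p[i] + net[k−i]) − 1 per cut.
net[1] = 4
net[2] = max(4+4-1, 12+0) = 12
net[3] = max(4+12-1, 12+4-1, 10+0) = 15
net[4] = max(4+15-1, 12+12-1, 10+4-1, 17+0) = 23
net[5] = max(4+23-1, 12+15-1, 10+12-1, 17+4-1, 32+0) = 32
net[6] = max(4+32-1, 12+23-1, 10+15-1, 17+12-1, 32+4-1, 42+0) = 42
net[7] = max(4+42-1, 12+32-1, 10+23-1, …, 42+4-1, 21+0) = 45
net[8] = max(4+45-1, 12+42-1, 10+32-1, …, 21+4-1, 55+0) = 55
net[9] = max(4+55-1, 12+45-1, 10+42-1, …, 55+4-1, 33+0) = 58
net[10] = max(4+58-1, 12+55-1, 10+45-1, …, 33+4-1, 46+0) = 66
One optimal plan: pieces 8 + 2 (1 cut) → $67 − $1 = $66.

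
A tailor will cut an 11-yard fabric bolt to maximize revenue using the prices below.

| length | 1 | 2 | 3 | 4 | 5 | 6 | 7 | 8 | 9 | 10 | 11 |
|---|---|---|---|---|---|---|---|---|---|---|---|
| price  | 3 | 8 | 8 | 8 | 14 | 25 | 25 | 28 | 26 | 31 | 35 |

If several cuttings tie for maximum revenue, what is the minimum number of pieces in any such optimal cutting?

Build r[k] bottom-up: r[k] = max over allowed piece i of (p[i] + r[k−i]).
r[1] = 3
r[2] = 8
r[3] = 11  (first piece 1, then r[2]=8)
r[4] = 16  (first piece 2, then r[2]=8)
r[5] = 19  (first piece 1, then r[4]=16)
r[6] = 25
r[7] = 28  (first piece 1, then r[6]=25)
r[8] = 33  (first piece 2, then r[6]=25)
r[9] = 36  (first piece 1, then r[8]=33)
r[10] = 41  (first piece 2, then r[8]=33)
r[11] = 44  (first piece 1, then r[10]=41)
Maximum revenue is $44.
Now minimize piece count subject to staying optimal: for each k, pieces[k] = 1 + min over i with p[i]+r[k−i]=r[k] of pieces[k−i].
pieces[8] = 2
pieces[9] = 3
pieces[10] = 3
pieces[11] = 4

4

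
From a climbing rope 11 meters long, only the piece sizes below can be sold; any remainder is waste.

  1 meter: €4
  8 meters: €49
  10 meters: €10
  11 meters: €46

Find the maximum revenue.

Consider every possible first cut. best[k] is the best of p[i]+best[k−i] over all sellable i≤k.
best[1] = 4
best[2] = 8  (first piece 1, then best[1]=4)
best[3] = 12  (first piece 1, then best[2]=8)
best[4] = 16  (first piece 1, then best[3]=12)
best[5] = 20  (first piece 1, then best[4]=16)
best[6] = 24  (first piece 1, then best[5]=20)
best[7] = 28  (first piece 1, then best[6]=24)
best[8] = max(4+28, 49+0) = 49
best[9] = max(4+49, 49+4) = 53
best[10] = max(4+53, 49+8, 10+0) = 57
best[11] = max(4+57, 49+12, 10+4, 46+0) = 61
One optimal cutting: 8 + 1 + 1 + 1 → €61.

61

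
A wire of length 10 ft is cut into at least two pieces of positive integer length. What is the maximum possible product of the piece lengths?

36

Fill prod[k] for k=2..10: at each k try every first piece i and multiply by the better of (k−i) uncut or prod[k−i].
Small cases: prod[2]=1.
prod[3] = 1·max(2,1) = 1·2 = 2
prod[4] = 2·max(2,1) = 2·2 = 4
prod[5] = 2·max(3,2) = 2·3 = 6
prod[6] = 3·max(3,2) = 3·3 = 9
prod[7] = 2·max(5,6) = 2·6 = 12
prod[8] = 2·max(6,9) = 2·9 = 18
prod[9] = 3·max(6,9) = 3·9 = 27
prod[10] = 2·max(8,18) = 2·18 = 36
One optimal split: 3 + 3 + 2 + 2; product 3·3·2·2 = 36.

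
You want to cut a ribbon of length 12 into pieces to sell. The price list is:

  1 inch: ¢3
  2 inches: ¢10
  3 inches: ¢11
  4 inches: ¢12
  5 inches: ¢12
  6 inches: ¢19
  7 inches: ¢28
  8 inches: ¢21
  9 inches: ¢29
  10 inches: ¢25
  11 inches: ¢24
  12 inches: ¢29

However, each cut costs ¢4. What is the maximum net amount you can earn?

41

Build v[k] bottom-up: v[k] = max over allowed piece i of (p[i] + v[k−i]) − 4 per cut.
v[1] = 3
v[2] = 10
v[3] = 11
v[4] = 16  (first piece 2, then v[2]=10)
v[5] = 17  (first piece 2, then v[3]=11)
v[6] = 22  (first piece 2, then v[4]=16)
v[7] = 28
v[8] = 28  (first piece 2, then v[6]=22)
v[9] = 34  (first piece 2, then v[7]=28)
v[10] = 35  (first piece 3, then v[7]=28)
v[11] = 40  (first piece 2, then v[9]=34)
v[12] = 41  (first piece 2, then v[10]=35)
One optimal plan: pieces 7 + 3 + 2 (2 cuts) → ¢49 − ¢8 = ¢41.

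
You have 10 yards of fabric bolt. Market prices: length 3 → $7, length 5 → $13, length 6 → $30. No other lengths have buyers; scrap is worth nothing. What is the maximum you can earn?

37

Build f[k] bottom-up: f[k] = max over allowed piece i of (p[i] + f[k−i]).
f[1] = 0
f[2] = 0
f[3] = 7
f[4] = 7
f[5] = 13
f[6] = 30
f[7] = 30
f[8] = 30
f[9] = 37  (first piece 3, then f[6]=30)
f[10] = 37
One optimal cutting: pieces 6 + 3 with 1 yard of scrap → $37.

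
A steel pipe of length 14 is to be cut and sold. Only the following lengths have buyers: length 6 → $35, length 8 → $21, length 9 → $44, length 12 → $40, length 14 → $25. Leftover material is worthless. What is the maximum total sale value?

Build f[k] bottom-up: f[k] = max over allowed piece i of (p[i] + f[k−i]).
f[1] = 0
f[2] = 0
f[3] = 0
f[4] = 0
f[5] = 0
f[6] = 35
f[7] = 35
f[8] = 35
f[9] = 44
f[10] = 44
f[11] = 44
f[12] = 70  (first piece 6, then f[6]=35)
f[13] = 70
f[14] = 70
One optimal cutting: pieces 6 + 6 with 2 meters of scrap → $70.

70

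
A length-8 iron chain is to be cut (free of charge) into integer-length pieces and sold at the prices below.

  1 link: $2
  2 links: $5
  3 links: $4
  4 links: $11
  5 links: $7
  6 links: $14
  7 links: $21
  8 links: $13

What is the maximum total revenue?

Consider every possible first cut. best[k] is the best of p[i]+best[k−i] over all sellable i≤k.
best[1] = 2
best[2] = max(2+2, 5+0) = 5
best[3] = max(2+5, 5+2, 4+0) = 7
best[4] = max(2+7, 5+5, 4+2, 11+0) = 11
best[5] = max(2+11, 5+7, 4+5, 11+2, 7+0) = 13
best[6] = max(2+13, 5+11, 4+7, 11+5, 7+2, 14+0) = 16
best[7] = max(2+16, 5+13, 4+11, …, 14+2, 21+0) = 21
best[8] = max(2+21, 5+16, 4+13, …, 21+2, 13+0) = 23
One optimal cutting: 7 + 1 → $21 + $2 = $23.

23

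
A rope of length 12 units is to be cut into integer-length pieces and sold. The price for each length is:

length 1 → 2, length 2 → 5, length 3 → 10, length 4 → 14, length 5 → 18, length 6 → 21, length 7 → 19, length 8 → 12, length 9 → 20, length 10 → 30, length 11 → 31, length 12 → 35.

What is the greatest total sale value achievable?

42

Let r[k] be the best obtainable value from length k. For each k, try every first piece i and keep the best of price[i] + r[k−i].
r[1] = 2
r[2] = 5
r[3] = 10
r[4] = 14
r[5] = 18
r[6] = 21
r[7] = 24  (first piece 3, then r[4]=14)
r[8] = 28  (first piece 3, then r[5]=18)
r[9] = 32  (first piece 4, then r[5]=18)
r[10] = 36  (first piece 5, then r[5]=18)
r[11] = 39  (first piece 5, then r[6]=21)
r[12] = 42  (first piece 3, then r[9]=32)
One optimal cutting: 5 + 4 + 3 → 18 + 14 + 10 = 42.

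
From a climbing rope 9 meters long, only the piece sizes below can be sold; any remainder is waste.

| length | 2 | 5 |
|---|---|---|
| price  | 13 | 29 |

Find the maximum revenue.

55

Let best[k] be the best obtainable value from length k. For each k, try every first piece i and keep the best of price[i] + best[k−i].
best[1] = 0
best[2] = 13
best[3] = 13
best[4] = 26  (first piece 2, then best[2]=13)
best[5] = max(13+13, 29+0) = 29
best[6] = max(13+26, 29+0) = 39
best[7] = max(13+29, 29+13) = 42
best[8] = max(13+39, 29+13) = 52
best[9] = max(13+42, 29+26) = 55
One optimal cutting: 5 + 2 + 2 → €55.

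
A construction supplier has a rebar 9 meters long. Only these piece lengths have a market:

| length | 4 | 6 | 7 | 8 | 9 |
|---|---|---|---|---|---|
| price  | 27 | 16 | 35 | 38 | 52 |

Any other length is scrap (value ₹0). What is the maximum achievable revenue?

54

Build best[k] bottom-up: best[k] = max over allowed piece i of (p[i] + best[k−i]).
best[1] = 0
best[2] = 0
best[3] = 0
best[4] = 27
best[5] = 27
best[6] = max(27+0, 16+0) = 27
best[7] = max(27+0, 16+0, 35+0) = 35
best[8] = max(27+27, 16+0, 35+0, 38+0) = 54
best[9] = max(27+27, 16+0, 35+0, 38+0, 52+0) = 54
One optimal cutting: pieces 4 + 4 with 1 meter of scrap → ₹54.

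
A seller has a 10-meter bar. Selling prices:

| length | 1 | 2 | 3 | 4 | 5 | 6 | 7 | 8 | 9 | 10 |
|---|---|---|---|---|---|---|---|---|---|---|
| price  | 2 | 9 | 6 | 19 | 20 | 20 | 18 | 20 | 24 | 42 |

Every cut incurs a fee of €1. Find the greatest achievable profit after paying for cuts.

Build r[k] bottom-up: r[k] = max over allowed piece i of (p[i] + r[k−i]) − 1 per cut.
r[1] = 2
r[2] = 9
r[3] = 10  (first piece 1, then r[2]=9)
r[4] = 19
r[5] = 20  (first piece 1, then r[4]=19)
r[6] = 27  (first piece 2, then r[4]=19)
r[7] = 28  (first piece 1, then r[6]=27)
r[8] = 37  (first piece 4, then r[4]=19)
r[9] = 38  (first piece 1, then r[8]=37)
r[10] = 45  (first piece 2, then r[8]=37)
One optimal plan: pieces 4 + 4 + 2 (2 cuts) → €47 − €2 = €45.

45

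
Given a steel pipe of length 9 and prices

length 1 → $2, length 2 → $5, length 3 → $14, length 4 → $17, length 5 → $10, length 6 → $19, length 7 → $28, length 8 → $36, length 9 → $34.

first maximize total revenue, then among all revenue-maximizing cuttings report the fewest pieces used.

Let r[k] be the best obtainable value from length k. For each k, try every first piece i and keep the best of price[i] + r[k−i].
r[1] = 2
r[2] = max(2+2, 5+0) = 5
r[3] = max(2+5, 5+2, 14+0) = 14
r[4] = max(2+14, 5+5, 14+2, 17+0) = 17
r[5] = max(2+17, 5+14, 14+5, 17+2, 10+0) = 19
r[6] = max(2+19, 5+17, 14+14, 17+5, 10+2, 19+0) = 28
r[7] = max(2+28, 5+19, 14+17, …, 19+2, 28+0) = 31
r[8] = max(2+31, 5+28, 14+19, …, 28+2, 36+0) = 36
r[9] = max(2+36, 5+31, 14+28, …, 36+2, 34+0) = 42
Maximum revenue is $42.
Now minimize piece count subject to staying optimal: for each k, pieces[k] = 1 + min over i with p[i]+r[k−i]=r[k] of pieces[k−i].
pieces[6] = 2
pieces[7] = 2
pieces[8] = 1
pieces[9] = 3

3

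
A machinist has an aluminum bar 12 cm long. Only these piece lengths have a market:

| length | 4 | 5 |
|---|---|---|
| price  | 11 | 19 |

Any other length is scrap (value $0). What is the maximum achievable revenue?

Build f[k] bottom-up: f[k] = max over allowed piece i of (p[i] + f[k−i]).
f[1] = 0
f[2] = 0
f[3] = 0
f[4] = 11
f[5] = max(11+0, 19+0) = 19
f[6] = max(11+0, 19+0) = 19
f[7] = max(11+0, 19+0) = 19
f[8] = max(11+11, 19+0) = 22
f[9] = max(11+19, 19+11) = 30
f[10] = max(11+19, 19+19) = 38
f[11] = max(11+19, 19+19) = 38
f[12] = max(11+22, 19+19) = 38
One optimal cutting: pieces 5 + 5 with 2 cm of scrap → $38.

38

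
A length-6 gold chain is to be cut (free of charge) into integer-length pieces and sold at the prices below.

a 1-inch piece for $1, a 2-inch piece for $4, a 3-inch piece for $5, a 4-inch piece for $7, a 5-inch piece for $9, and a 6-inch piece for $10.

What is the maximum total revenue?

12

Consider every possible first cut. best[k] is the best of p[i]+best[k−i] over all sellable i≤k.
best[1] = 1
best[2] = 4
best[3] = 5  (first piece 1, then best[2]=4)
best[4] = 8  (first piece 2, then best[2]=4)
best[5] = 9  (first piece 1, then best[4]=8)
best[6] = 12  (first piece 2, then best[4]=8)
One optimal cutting: 2 + 2 + 2 → $4 + $4 + $4 = $12.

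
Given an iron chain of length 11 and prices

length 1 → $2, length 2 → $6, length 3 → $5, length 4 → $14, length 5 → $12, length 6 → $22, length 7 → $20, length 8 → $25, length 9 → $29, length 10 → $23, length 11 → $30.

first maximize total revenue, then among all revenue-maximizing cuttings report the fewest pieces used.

Build r[k] bottom-up: r[k] = max over allowed piece i of (p[i] + r[k−i]).
r[1] = 2
r[2] = 6
r[3] = 8  (first piece 1, then r[2]=6)
r[4] = 14
r[5] = 16  (first piece 1, then r[4]=14)
r[6] = 22
r[7] = 24  (first piece 1, then r[6]=22)
r[8] = 28  (first piece 2, then r[6]=22)
r[9] = 30  (first piece 1, then r[8]=28)
r[10] = 36  (first piece 4, then r[6]=22)
r[11] = 38  (first piece 1, then r[10]=36)
Maximum revenue is $38.
Now minimize piece count subject to staying optimal: for each k, pieces[k] = 1 + min over i with p[i]+r[k−i]=r[k] of pieces[k−i].
pieces[8] = 2
pieces[9] = 3
pieces[10] = 2
pieces[11] = 3

3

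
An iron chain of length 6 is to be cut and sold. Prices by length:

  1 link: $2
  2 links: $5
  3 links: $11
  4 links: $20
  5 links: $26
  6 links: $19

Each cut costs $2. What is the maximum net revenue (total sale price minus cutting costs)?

26

Build r[k] bottom-up: r[k] = max over allowed piece i of (p[i] + r[k−i]) − 2 per cut.
r[1] = 2
r[2] = 5
r[3] = 11
r[4] = 20
r[5] = 26
r[6] = 26  (first piece 1, then r[5]=26)
One optimal plan: pieces 5 + 1 (1 cut) → $28 − $2 = $26.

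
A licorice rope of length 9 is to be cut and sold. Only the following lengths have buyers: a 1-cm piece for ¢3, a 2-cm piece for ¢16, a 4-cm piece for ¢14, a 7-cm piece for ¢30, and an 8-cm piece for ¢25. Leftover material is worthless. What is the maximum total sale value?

Let r[k] be the best obtainable value from length k. For each k, try every first piece i and keep the best of price[i] + r[k−i].
r[1] = 3
r[2] = 16
r[3] = 19  (first piece 1, then r[2]=16)
r[4] = 32  (first piece 2, then r[2]=16)
r[5] = 35  (first piece 1, then r[4]=32)
r[6] = 48  (first piece 2, then r[4]=32)
r[7] = 51  (first piece 1, then r[6]=48)
r[8] = 64  (first piece 2, then r[6]=48)
r[9] = 67  (first piece 1, then r[8]=64)
One optimal cutting: 2 + 2 + 2 + 2 + 1 → ¢67.

67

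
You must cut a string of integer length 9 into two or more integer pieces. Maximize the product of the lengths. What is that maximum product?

Let P[k] be the best product for length k (with at least one cut). For each first piece i, the rest contributes max(k−i, P[k−i]).
P[2] = 1×max(1,0) = 1×1 = 1
P[3] = max(1×2, 2×1) = 2
P[4] = max(1×3, 2×2, 3×1) = 4
P[5] = max(1×4, 2×3, 3×2, 4×1) = 6
P[6] = max(1×6, 2×4, 3×3, 4×2, 5×1) = 9
P[7] = max(1×9, 2×6, 3×4, 4×3, 5×2, 6×1) = 12
P[8] = max(1×12, 2×9, 3×6, …, 6×2, 7×1) = 18
P[9] = max(1×18, 2×12, 3×9, …, 7×2, 8×1) = 27
One optimal split: 3 + 3 + 3; product 3×3×3 = 27.

27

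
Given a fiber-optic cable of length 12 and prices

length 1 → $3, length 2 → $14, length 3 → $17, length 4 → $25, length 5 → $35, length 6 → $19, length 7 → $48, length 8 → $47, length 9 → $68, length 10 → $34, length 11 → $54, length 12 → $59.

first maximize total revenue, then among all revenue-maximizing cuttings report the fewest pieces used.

2

Consider every possible first cut. r[k] is the best of p[i]+r[k−i] over all sellable i≤k.
r[1] = 3
r[2] = max(3+3, 14+0) = 14
r[3] = max(3+14, 14+3, 17+0) = 17
r[4] = max(3+17, 14+14, 17+3, 25+0) = 28
r[5] = max(3+28, 14+17, 17+14, 25+3, 35+0) = 35
r[6] = max(3+35, 14+28, 17+17, 25+14, 35+3, 19+0) = 42
r[7] = max(3+42, 14+35, 17+28, …, 19+3, 48+0) = 49
r[8] = max(3+49, 14+42, 17+35, …, 48+3, 47+0) = 56
r[9] = max(3+56, 14+49, 17+42, …, 47+3, 68+0) = 68
r[10] = max(3+68, 14+56, 17+49, …, 68+3, 34+0) = 71
r[11] = max(3+71, 14+68, 17+56, …, 34+3, 54+0) = 82
r[12] = max(3+82, 14+71, 17+68, …, 54+3, 59+0) = 85
Maximum revenue is $85.
Now minimize piece count subject to staying optimal: for each k, pieces[k] = 1 + min over i with p[i]+r[k−i]=r[k] of pieces[k−i].
pieces[9] = 1
pieces[10] = 2
pieces[11] = 2
pieces[12] = 2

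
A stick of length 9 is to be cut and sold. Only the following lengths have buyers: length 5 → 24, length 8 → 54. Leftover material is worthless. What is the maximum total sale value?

Let best[k] be the best obtainable value from length k. For each k, try every first piece i and keep the best of price[i] + best[k−i].
best[1] = 0
best[2] = 0
best[3] = 0
best[4] = 0
best[5] = 24
best[6] = 24
best[7] = 24
best[8] = 54
best[9] = 54
One optimal cutting: pieces 8 with 1 cm of scrap → 54.

54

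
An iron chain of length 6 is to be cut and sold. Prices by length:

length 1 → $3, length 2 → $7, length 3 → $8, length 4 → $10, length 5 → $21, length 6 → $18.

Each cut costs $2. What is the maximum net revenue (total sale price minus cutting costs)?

22

Let r[k] be the best obtainable value from length k. For each k, try every first piece i and keep the best of price[i] + r[k−i] minus the 2 cut fee when i<k.
r[1] = 3
r[2] = 7
r[3] = 8  (first piece 1, then r[2]=7)
r[4] = 12  (first piece 2, then r[2]=7)
r[5] = 21
r[6] = 22  (first piece 1, then r[5]=21)
One optimal plan: pieces 5 + 1 (1 cut) → $24 − $2 = $22.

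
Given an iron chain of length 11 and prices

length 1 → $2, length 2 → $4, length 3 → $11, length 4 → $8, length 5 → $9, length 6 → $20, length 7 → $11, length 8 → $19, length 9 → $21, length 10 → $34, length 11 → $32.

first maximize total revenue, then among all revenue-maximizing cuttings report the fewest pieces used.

Build r[k] bottom-up: r[k] = max over allowed piece i of (p[i] + r[k−i]).
r[1] = 2
r[2] = max(2+2, 4+0) = 4
r[3] = max(2+4, 4+2, 11+0) = 11
r[4] = max(2+11, 4+4, 11+2, 8+0) = 13
r[5] = max(2+13, 4+11, 11+4, 8+2, 9+0) = 15
r[6] = max(2+15, 4+13, 11+11, 8+4, 9+2, 20+0) = 22
r[7] = max(2+22, 4+15, 11+13, …, 20+2, 11+0) = 24
r[8] = max(2+24, 4+22, 11+15, …, 11+2, 19+0) = 26
r[9] = max(2+26, 4+24, 11+22, …, 19+2, 21+0) = 33
r[10] = max(2+33, 4+26, 11+24, …, 21+2, 34+0) = 35
r[11] = max(2+35, 4+33, 11+26, …, 34+2, 32+0) = 37
Maximum revenue is $37.
Now minimize piece count subject to staying optimal: for each k, pieces[k] = 1 + min over i with p[i]+r[k−i]=r[k] of pieces[k−i].
pieces[8] = 3
pieces[9] = 3
pieces[10] = 4
pieces[11] = 4

4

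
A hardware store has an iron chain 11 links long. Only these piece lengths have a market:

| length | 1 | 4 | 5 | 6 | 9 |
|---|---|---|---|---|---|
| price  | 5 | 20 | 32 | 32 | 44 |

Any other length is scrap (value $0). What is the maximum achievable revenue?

Build best[k] bottom-up: best[k] = max over allowed piece i of (p[i] + best[k−i]).
best[1] = 5
best[2] = 10  (first piece 1, then best[1]=5)
best[3] = 15  (first piece 1, then best[2]=10)
best[4] = 20  (first piece 1, then best[3]=15)
best[5] = 32
best[6] = 37  (first piece 1, then best[5]=32)
best[7] = 42  (first piece 1, then best[6]=37)
best[8] = 47  (first piece 1, then best[7]=42)
best[9] = 52  (first piece 1, then best[8]=47)
best[10] = 64  (first piece 5, then best[5]=32)
best[11] = 69  (first piece 1, then best[10]=64)
One optimal cutting: 5 + 5 + 1 → $69.

69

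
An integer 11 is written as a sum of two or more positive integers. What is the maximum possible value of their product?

Define prod[k] = max over 1≤i<k of i · max(k−i, prod[k−i]); the inner max lets the remainder stay uncut if that's better.
prod[2] = 1·max(1,0) = 1·1 = 1
prod[3] = 1·max(2,1) = 1·2 = 2
prod[4] = 2·max(2,1) = 2·2 = 4
prod[5] = 2·max(3,2) = 2·3 = 6
prod[6] = 3·max(3,2) = 3·3 = 9
prod[7] = 2·max(5,6) = 2·6 = 12
prod[8] = 2·max(6,9) = 2·9 = 18
prod[9] = 3·max(6,9) = 3·9 = 27
prod[10] = 2·max(8,18) = 2·18 = 36
prod[11] = 2·max(9,27) = 2·27 = 54
One optimal split: 3 + 3 + 3 + 2; product 3·3·3·2 = 54.

54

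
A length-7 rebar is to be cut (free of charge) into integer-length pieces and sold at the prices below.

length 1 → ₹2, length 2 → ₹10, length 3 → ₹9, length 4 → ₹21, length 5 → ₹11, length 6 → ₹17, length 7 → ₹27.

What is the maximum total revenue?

33

Build R[k] bottom-up: R[k] = max over allowed piece i of (p[i] + R[k−i]).
R[1] = 2
R[2] = max(2+2, 10+0) = 10
R[3] = max(2+10, 10+2, 9+0) = 12
R[4] = max(2+12, 10+10, 9+2, 21+0) = 21
R[5] = max(2+21, 10+12, 9+10, 21+2, 11+0) = 23
R[6] = max(2+23, 10+21, 9+12, 21+10, 11+2, 17+0) = 31
R[7] = max(2+31, 10+23, 9+21, …, 17+2, 27+0) = 33
One optimal cutting: 4 + 2 + 1 → ₹21 + ₹10 + ₹2 = ₹33.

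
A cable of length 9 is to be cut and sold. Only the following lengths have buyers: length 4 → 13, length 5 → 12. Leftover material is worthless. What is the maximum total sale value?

26

Consider every possible first cut. best[k] is the best of p[i]+best[k−i] over all sellable i≤k.
best[1] = 0
best[2] = 0
best[3] = 0
best[4] = 13
best[5] = 13
best[6] = 13
best[7] = 13
best[8] = 26  (first piece 4, then best[4]=13)
best[9] = 26
One optimal cutting: pieces 4 + 4 with 1 cm of scrap → 26.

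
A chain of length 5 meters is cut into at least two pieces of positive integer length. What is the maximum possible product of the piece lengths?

Let m[k] be the best product for length k (with at least one cut). For each first piece i, the rest contributes max(k−i, m[k−i]).
m[2] = 1·max(1,0) = 1·1 = 1
m[3] = max(1·2, 2·1) = 2
m[4] = max(1·3, 2·2, 3·1) = 4
m[5] = max(1·4, 2·3, 3·2, 4·1) = 6
One optimal split: 3 + 2; product 3·2 = 6.

6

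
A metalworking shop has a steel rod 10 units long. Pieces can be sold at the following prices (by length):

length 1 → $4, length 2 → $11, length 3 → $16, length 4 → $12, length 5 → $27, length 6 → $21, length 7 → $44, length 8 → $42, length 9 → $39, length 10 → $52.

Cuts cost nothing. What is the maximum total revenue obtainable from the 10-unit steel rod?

60

Let r[k] be the best obtainable value from length k. For each k, try every first piece i and keep the best of price[i] + r[k−i].
r[1] = 4
r[2] = max(4+4, 11+0) = 11
r[3] = max(4+11, 11+4, 16+0) = 16
r[4] = max(4+16, 11+11, 16+4, 12+0) = 22
r[5] = max(4+22, 11+16, 16+11, 12+4, 27+0) = 27
r[6] = max(4+27, 11+22, 16+16, 12+11, 27+4, 21+0) = 33
r[7] = max(4+33, 11+27, 16+22, …, 21+4, 44+0) = 44
r[8] = max(4+44, 11+33, 16+27, …, 44+4, 42+0) = 48
r[9] = max(4+48, 11+44, 16+33, …, 42+4, 39+0) = 55
r[10] = max(4+55, 11+48, 16+44, …, 39+4, 52+0) = 60
One optimal cutting: 7 + 3 → $44 + $16 = $60.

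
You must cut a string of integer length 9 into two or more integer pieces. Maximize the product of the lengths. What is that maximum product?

Fill g[k] for k=2..9: at each k try every first piece i and multiply by the better of (k−i) uncut or g[k−i].
g[2] = 1·max(1,0) = 1·1 = 1
g[3] = 1·max(2,1) = 1·2 = 2
g[4] = 2·max(2,1) = 2·2 = 4
g[5] = 2·max(3,2) = 2·3 = 6
g[6] = 3·max(3,2) = 3·3 = 9
g[7] = 2·max(5,6) = 2·6 = 12
g[8] = 2·max(6,9) = 2·9 = 18
g[9] = 3·max(6,9) = 3·9 = 27
One optimal split: 3 + 3 + 3; product 3·3·3 = 27.

27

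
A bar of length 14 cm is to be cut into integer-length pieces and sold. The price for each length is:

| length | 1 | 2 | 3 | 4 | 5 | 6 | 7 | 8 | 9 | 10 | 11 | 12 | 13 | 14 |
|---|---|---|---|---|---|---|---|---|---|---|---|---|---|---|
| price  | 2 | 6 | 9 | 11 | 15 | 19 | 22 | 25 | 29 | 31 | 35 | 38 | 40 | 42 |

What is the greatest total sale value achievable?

44

Build R[k] bottom-up: R[k] = max over allowed piece i of (p[i] + R[k−i]).
R[1] = 2
R[2] = 6
R[3] = 9
R[4] = 12  (first piece 2, then R[2]=6)
R[5] = 15  (first piece 2, then R[3]=9)
R[6] = 19
R[7] = 22
R[8] = 25  (first piece 2, then R[6]=19)
R[9] = 29
R[10] = 31  (first piece 1, then R[9]=29)
R[11] = 35  (first piece 2, then R[9]=29)
R[12] = 38  (first piece 3, then R[9]=29)
R[13] = 41  (first piece 2, then R[11]=35)
R[14] = 44  (first piece 2, then R[12]=38)
One optimal cutting: 9 + 3 + 2 → €29 + €9 + €6 = €44.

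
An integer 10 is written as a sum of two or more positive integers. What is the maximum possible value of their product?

36

Fill g[k] for k=2..10: at each k try every first piece i and multiply by the better of (k−i) uncut or g[k−i].
g[2] = 1*max(1,0) = 1*1 = 1
g[3] = 1*max(2,1) = 1*2 = 2
g[4] = 2*max(2,1) = 2*2 = 4
g[5] = 2*max(3,2) = 2*3 = 6
g[6] = 3*max(3,2) = 3*3 = 9
g[7] = 2*max(5,6) = 2*6 = 12
g[8] = 2*max(6,9) = 2*9 = 18
g[9] = 3*max(6,9) = 3*9 = 27
g[10] = 2*max(8,18) = 2*18 = 36
One optimal split: 3 + 3 + 2 + 2; product 3*3*2*2 = 36.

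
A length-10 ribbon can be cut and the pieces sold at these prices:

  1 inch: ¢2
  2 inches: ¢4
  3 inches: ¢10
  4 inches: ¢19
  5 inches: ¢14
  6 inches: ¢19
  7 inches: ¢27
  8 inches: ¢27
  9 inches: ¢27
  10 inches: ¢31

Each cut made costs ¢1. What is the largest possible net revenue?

Build v[k] bottom-up: v[k] = max over allowed piece i of (p[i] + v[k−i]) − 1 per cut.
v[1] = 2
v[2] = max(2+2-1, 4+0) = 4
v[3] = max(2+4-1, 4+2-1, 10+0) = 10
v[4] = max(2+10-1, 4+4-1, 10+2-1, 19+0) = 19
v[5] = max(2+19-1, 4+10-1, 10+4-1, 19+2-1, 14+0) = 20
v[6] = max(2+20-1, 4+19-1, 10+10-1, 19+4-1, 14+2-1, 19+0) = 22
v[7] = max(2+22-1, 4+20-1, 10+19-1, …, 19+2-1, 27+0) = 28
v[8] = max(2+28-1, 4+22-1, 10+20-1, …, 27+2-1, 27+0) = 37
v[9] = max(2+37-1, 4+28-1, 10+22-1, …, 27+2-1, 27+0) = 38
v[10] = max(2+38-1, 4+37-1, 10+28-1, …, 27+2-1, 31+0) = 40
One optimal plan: pieces 4 + 4 + 2 (2 cuts) → ¢42 − ¢2 = ¢40.

40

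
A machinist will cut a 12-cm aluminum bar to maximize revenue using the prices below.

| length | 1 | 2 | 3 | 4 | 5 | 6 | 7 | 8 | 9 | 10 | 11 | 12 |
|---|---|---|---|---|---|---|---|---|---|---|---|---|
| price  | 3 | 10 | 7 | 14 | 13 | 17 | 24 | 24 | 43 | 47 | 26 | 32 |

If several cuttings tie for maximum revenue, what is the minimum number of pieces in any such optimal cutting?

Consider every possible first cut. r[k] is the best of p[i]+r[k−i] over all sellable i≤k.
r[1] = 3
r[2] = max(3+3, 10+0) = 10
r[3] = max(3+10, 10+3, 7+0) = 13
r[4] = max(3+13, 10+10, 7+3, 14+0) = 20
r[5] = max(3+20, 10+13, 7+10, 14+3, 13+0) = 23
r[6] = max(3+23, 10+20, 7+13, 14+10, 13+3, 17+0) = 30
r[7] = max(3+30, 10+23, 7+20, …, 17+3, 24+0) = 33
r[8] = max(3+33, 10+30, 7+23, …, 24+3, 24+0) = 40
r[9] = max(3+40, 10+33, 7+30, …, 24+3, 43+0) = 43
r[10] = max(3+43, 10+40, 7+33, …, 43+3, 47+0) = 50
r[11] = max(3+50, 10+43, 7+40, …, 47+3, 26+0) = 53
r[12] = max(3+53, 10+50, 7+43, …, 26+3, 32+0) = 60
Maximum revenue is $60.
Now minimize piece count subject to staying optimal: for each k, pieces[k] = 1 + min over i with p[i]+r[k−i]=r[k] of pieces[k−i].
pieces[9] = 1
pieces[10] = 5
pieces[11] = 2
pieces[12] = 6

6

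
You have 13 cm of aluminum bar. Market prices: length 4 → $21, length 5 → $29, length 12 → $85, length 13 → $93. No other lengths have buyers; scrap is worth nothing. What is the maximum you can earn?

93

Build best[k] bottom-up: best[k] = max over allowed piece i of (p[i] + best[k−i]).
best[1] = 0
best[2] = 0
best[3] = 0
best[4] = 21
best[5] = 29
best[6] = 29
best[7] = 29
best[8] = 42  (first piece 4, then best[4]=21)
best[9] = 50  (first piece 4, then best[5]=29)
best[10] = 58  (first piece 5, then best[5]=29)
best[11] = 58
best[12] = 85
best[13] = 93
One optimal cutting: 13 → $93.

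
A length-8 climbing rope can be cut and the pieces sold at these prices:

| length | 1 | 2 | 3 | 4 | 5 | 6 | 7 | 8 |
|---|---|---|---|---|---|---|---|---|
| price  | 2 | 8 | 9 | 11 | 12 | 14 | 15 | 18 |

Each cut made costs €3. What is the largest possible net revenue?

23

Consider every possible first cut. v[k] is the best of p[i]+v[k−i] over all sellable i≤k, charging 3 whenever i<k.
v[1] = 2
v[2] = max(2+2-3, 8+0) = 8
v[3] = max(2+8-3, 8+2-3, 9+0) = 9
v[4] = max(2+9-3, 8+8-3, 9+2-3, 11+0) = 13
v[5] = max(2+13-3, 8+9-3, 9+8-3, 11+2-3, 12+0) = 14
v[6] = max(2+14-3, 8+13-3, 9+9-3, 11+8-3, 12+2-3, 14+0) = 18
v[7] = max(2+18-3, 8+14-3, 9+13-3, …, 14+2-3, 15+0) = 19
v[8] = max(2+19-3, 8+18-3, 9+14-3, …, 15+2-3, 18+0) = 23
One optimal plan: pieces 2 + 2 + 2 + 2 (3 cuts) → €32 − €9 = €23.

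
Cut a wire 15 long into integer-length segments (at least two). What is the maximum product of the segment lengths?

243

Fill prod[k] for k=2..15: at each k try every first piece i and multiply by the better of (k−i) uncut or prod[k−i].
prod[2] = 1·max(1,0) = 1·1 = 1
prod[3] = 1·max(2,1) = 1·2 = 2
prod[4] = 2·max(2,1) = 2·2 = 4
prod[5] = 2·max(3,2) = 2·3 = 6
prod[6] = 3·max(3,2) = 3·3 = 9
prod[7] = 2·max(5,6) = 2·6 = 12
prod[8] = 2·max(6,9) = 2·9 = 18
prod[9] = 3·max(6,9) = 3·9 = 27
prod[10] = 2·max(8,18) = 2·18 = 36
prod[11] = 2·max(9,27) = 2·27 = 54
prod[12] = 3·max(9,27) = 3·27 = 81
prod[13] = 2·max(11,54) = 2·54 = 108
prod[14] = 2·max(12,81) = 2·81 = 162
prod[15] = 3·max(12,81) = 3·81 = 243
One optimal split: 3 + 3 + 3 + 3 + 3; product 3·3·3·3·3 = 243.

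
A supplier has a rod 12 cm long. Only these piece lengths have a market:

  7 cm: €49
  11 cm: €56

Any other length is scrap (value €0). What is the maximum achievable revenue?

56

Consider every possible first cut. best[k] is the best of p[i]+best[k−i] over all sellable i≤k.
best[1] = 0
best[2] = 0
best[3] = 0
best[4] = 0
best[5] = 0
best[6] = 0
best[7] = 49
best[8] = 49
best[9] = 49
best[10] = 49
best[11] = max(49+0, 56+0) = 56
best[12] = max(49+0, 56+0) = 56
One optimal cutting: pieces 11 with 1 cm of scrap → €56.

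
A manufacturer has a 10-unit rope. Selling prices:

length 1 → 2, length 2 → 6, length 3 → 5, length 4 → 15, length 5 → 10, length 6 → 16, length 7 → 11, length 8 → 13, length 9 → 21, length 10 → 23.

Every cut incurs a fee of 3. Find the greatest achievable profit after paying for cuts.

Let v[k] be the best obtainable value from length k. For each k, try every first piece i and keep the best of price[i] + v[k−i] minus the 3 cut fee when i<k.
v[1] = 2
v[2] = 6
v[3] = 5  (first piece 1, then v[2]=6)
v[4] = 15
v[5] = 14  (first piece 1, then v[4]=15)
v[6] = 18  (first piece 2, then v[4]=15)
v[7] = 17  (first piece 1, then v[6]=18)
v[8] = 27  (first piece 4, then v[4]=15)
v[9] = 26  (first piece 1, then v[8]=27)
v[10] = 30  (first piece 2, then v[8]=27)
One optimal plan: pieces 4 + 4 + 2 (2 cuts) → 36 − 6 = 30.

30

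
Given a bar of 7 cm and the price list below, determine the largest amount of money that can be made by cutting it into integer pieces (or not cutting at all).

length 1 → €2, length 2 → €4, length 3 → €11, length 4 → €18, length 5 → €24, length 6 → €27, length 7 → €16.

29

Consider every possible first cut. R[k] is the best of p[i]+R[k−i] over all sellable i≤k.
R[1] = 2
R[2] = max(2+2, 4+0) = 4
R[3] = max(2+4, 4+2, 11+0) = 11
R[4] = max(2+11, 4+4, 11+2, 18+0) = 18
R[5] = max(2+18, 4+11, 11+4, 18+2, 24+0) = 24
R[6] = max(2+24, 4+18, 11+11, 18+4, 24+2, 27+0) = 27
R[7] = max(2+27, 4+24, 11+18, …, 27+2, 16+0) = 29
One optimal cutting: 6 + 1 → €27 + €2 = €29.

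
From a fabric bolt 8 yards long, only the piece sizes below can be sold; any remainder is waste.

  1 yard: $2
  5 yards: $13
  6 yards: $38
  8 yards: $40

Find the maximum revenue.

Build best[k] bottom-up: best[k] = max over allowed piece i of (p[i] + best[k−i]).
best[1] = 2
best[2] = 4  (first piece 1, then best[1]=2)
best[3] = 6  (first piece 1, then best[2]=4)
best[4] = 8  (first piece 1, then best[3]=6)
best[5] = max(2+8, 13+0) = 13
best[6] = max(2+13, 13+2, 38+0) = 38
best[7] = max(2+38, 13+4, 38+2) = 40
best[8] = max(2+40, 13+6, 38+4, 40+0) = 42
One optimal cutting: 6 + 1 + 1 → $42.

42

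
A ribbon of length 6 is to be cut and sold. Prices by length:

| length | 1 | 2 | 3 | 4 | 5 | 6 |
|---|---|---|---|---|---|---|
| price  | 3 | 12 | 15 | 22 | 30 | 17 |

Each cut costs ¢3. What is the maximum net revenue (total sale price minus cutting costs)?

Consider every possible first cut. net[k] is the best of p[i]+net[k−i] over all sellable i≤k, charging 3 whenever i<k.
net[1] = 3
net[2] = max(3+3-3, 12+0) = 12
net[3] = max(3+12-3, 12+3-3, 15+0) = 15
net[4] = max(3+15-3, 12+12-3, 15+3-3, 22+0) = 22
net[5] = max(3+22-3, 12+15-3, 15+12-3, 22+3-3, 30+0) = 30
net[6] = max(3+30-3, 12+22-3, 15+15-3, 22+12-3, 30+3-3, 17+0) = 31
One optimal plan: pieces 4 + 2 (1 cut) → ¢34 − ¢3 = ¢31.

31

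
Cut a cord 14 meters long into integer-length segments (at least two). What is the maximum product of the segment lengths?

162

Let P[k] be the best product for length k (with at least one cut). For each first piece i, the rest contributes max(k−i, P[k−i]).
Small cases: P[2]=1, P[3]=2, P[4]=4, P[5]=6, P[6]=9, P[7]=12, P[8]=18, P[9]=27.
P[10] = 2·max(8,18) = 2·18 = 36
P[11] = 2·max(9,27) = 2·27 = 54
P[12] = 3·max(9,27) = 3·27 = 81
P[13] = 2·max(11,54) = 2·54 = 108
P[14] = 2·max(12,81) = 2·81 = 162
One optimal split: 3 + 3 + 3 + 3 + 2; product 3·3·3·3·2 = 162.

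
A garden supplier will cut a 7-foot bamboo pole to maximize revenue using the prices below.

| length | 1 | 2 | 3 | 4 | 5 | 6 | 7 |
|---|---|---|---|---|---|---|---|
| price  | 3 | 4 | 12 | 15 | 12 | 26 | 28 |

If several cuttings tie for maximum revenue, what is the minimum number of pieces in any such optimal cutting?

Let r[k] be the best obtainable value from length k. For each k, try every first piece i and keep the best of price[i] + r[k−i].
r[1] = 3
r[2] = 6  (first piece 1, then r[1]=3)
r[3] = 12
r[4] = 15  (first piece 1, then r[3]=12)
r[5] = 18  (first piece 1, then r[4]=15)
r[6] = 26
r[7] = 29  (first piece 1, then r[6]=26)
Maximum revenue is $29.
Now minimize piece count subject to staying optimal: for each k, pieces[k] = 1 + min over i with p[i]+r[k−i]=r[k] of pieces[k−i].
pieces[4] = 1
pieces[5] = 2
pieces[6] = 1
pieces[7] = 2

2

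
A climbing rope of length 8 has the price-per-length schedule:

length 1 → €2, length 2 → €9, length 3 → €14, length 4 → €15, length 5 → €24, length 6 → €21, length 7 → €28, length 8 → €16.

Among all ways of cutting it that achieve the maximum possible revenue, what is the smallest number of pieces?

2

Consider every possible first cut. r[k] is the best of p[i]+r[k−i] over all sellable i≤k.
r[1] = 2
r[2] = 9
r[3] = 14
r[4] = 18  (first piece 2, then r[2]=9)
r[5] = 24
r[6] = 28  (first piece 3, then r[3]=14)
r[7] = 33  (first piece 2, then r[5]=24)
r[8] = 38  (first piece 3, then r[5]=24)
Maximum revenue is €38.
Now minimize piece count subject to staying optimal: for each k, pieces[k] = 1 + min over i with p[i]+r[k−i]=r[k] of pieces[k−i].
pieces[5] = 1
pieces[6] = 2
pieces[7] = 2
pieces[8] = 2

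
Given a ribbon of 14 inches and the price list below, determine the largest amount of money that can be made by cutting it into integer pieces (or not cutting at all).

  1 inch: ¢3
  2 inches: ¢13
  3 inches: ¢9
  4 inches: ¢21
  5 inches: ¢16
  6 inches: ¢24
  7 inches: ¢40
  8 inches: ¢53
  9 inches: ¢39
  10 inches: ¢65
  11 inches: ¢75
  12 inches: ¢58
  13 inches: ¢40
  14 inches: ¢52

92

Let r[k] be the best obtainable value from length k. For each k, try every first piece i and keep the best of price[i] + r[k−i].
r[1] = 3
r[2] = 13
r[3] = 16  (first piece 1, then r[2]=13)
r[4] = 26  (first piece 2, then r[2]=13)
r[5] = 29  (first piece 1, then r[4]=26)
r[6] = 39  (first piece 2, then r[4]=26)
r[7] = 42  (first piece 1, then r[6]=39)
r[8] = 53
r[9] = 56  (first piece 1, then r[8]=53)
r[10] = 66  (first piece 2, then r[8]=53)
r[11] = 75
r[12] = 79  (first piece 2, then r[10]=66)
r[13] = 88  (first piece 2, then r[11]=75)
r[14] = 92  (first piece 2, then r[12]=79)
One optimal cutting: 8 + 2 + 2 + 2 → ¢53 + ¢13 + ¢13 + ¢13 = ¢92.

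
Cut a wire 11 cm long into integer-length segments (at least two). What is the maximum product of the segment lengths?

54

Fill prod[k] for k=2..11: at each k try every first piece i and multiply by the better of (k−i) uncut or prod[k−i].
Small cases: prod[2]=1, prod[3]=2, prod[4]=4, prod[5]=6, prod[6]=9.
prod[7] = 2×max(5,6) = 2×6 = 12
prod[8] = 2×max(6,9) = 2×9 = 18
prod[9] = 3×max(6,9) = 3×9 = 27
prod[10] = 2×max(8,18) = 2×18 = 36
prod[11] = 2×max(9,27) = 2×27 = 54
One optimal split: 3 + 3 + 3 + 2; product 3×3×3×2 = 54.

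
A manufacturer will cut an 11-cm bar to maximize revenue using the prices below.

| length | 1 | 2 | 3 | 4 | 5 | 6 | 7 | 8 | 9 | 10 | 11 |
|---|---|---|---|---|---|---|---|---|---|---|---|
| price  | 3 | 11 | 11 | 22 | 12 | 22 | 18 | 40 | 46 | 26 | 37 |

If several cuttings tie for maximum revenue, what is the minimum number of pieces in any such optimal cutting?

Consider every possible first cut. r[k] is the best of p[i]+r[k−i] over all sellable i≤k.
r[1] = 3
r[2] = 11
r[3] = 14  (first piece 1, then r[2]=11)
r[4] = 22  (first piece 2, then r[2]=11)
r[5] = 25  (first piece 1, then r[4]=22)
r[6] = 33  (first piece 2, then r[4]=22)
r[7] = 36  (first piece 1, then r[6]=33)
r[8] = 44  (first piece 2, then r[6]=33)
r[9] = 47  (first piece 1, then r[8]=44)
r[10] = 55  (first piece 2, then r[8]=44)
r[11] = 58  (first piece 1, then r[10]=55)
Maximum revenue is €58.
Now minimize piece count subject to staying optimal: for each k, pieces[k] = 1 + min over i with p[i]+r[k−i]=r[k] of pieces[k−i].
pieces[8] = 2
pieces[9] = 3
pieces[10] = 3
pieces[11] = 4

4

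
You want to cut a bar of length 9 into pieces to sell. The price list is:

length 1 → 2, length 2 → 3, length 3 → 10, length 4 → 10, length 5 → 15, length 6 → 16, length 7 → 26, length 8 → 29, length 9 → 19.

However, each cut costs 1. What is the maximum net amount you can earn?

Consider every possible first cut. v[k] is the best of p[i]+v[k−i] over all sellable i≤k, charging 1 whenever i<k.
v[1] = 2
v[2] = 3  (first piece 1, then v[1]=2)
v[3] = 10
v[4] = 11  (first piece 1, then v[3]=10)
v[5] = 15
v[6] = 19  (first piece 3, then v[3]=10)
v[7] = 26
v[8] = 29
v[9] = 30  (first piece 1, then v[8]=29)
One optimal plan: pieces 8 + 1 (1 cut) → 31 − 1 = 30.

30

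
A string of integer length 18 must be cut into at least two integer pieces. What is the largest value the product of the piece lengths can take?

729

Fill m[k] for k=2..18: at each k try every first piece i and multiply by the better of (k−i) uncut or m[k−i].
m[2] = 1·max(1,0) = 1·1 = 1
m[3] = max(1·2, 2·1) = 2
m[4] = max(1·3, 2·2, 3·1) = 4
m[5] = max(1·4, 2·3, 3·2, 4·1) = 6
m[6] = max(1·6, 2·4, 3·3, 4·2, 5·1) = 9
m[7] = max(1·9, 2·6, 3·4, 4·3, 5·2, 6·1) = 12
m[8] = max(1·12, 2·9, 3·6, …, 6·2, 7·1) = 18
m[9] = max(1·18, 2·12, 3·9, …, 7·2, 8·1) = 27
m[10] = max(1·27, 2·18, 3·12, …, 8·2, 9·1) = 36
m[11] = max(1·36, 2·27, 3·18, …, 9·2, 10·1) = 54
m[12] = max(1·54, 2·36, 3·27, …, 10·2, 11·1) = 81
m[13] = max(1·81, 2·54, 3·36, …, 11·2, 12·1) = 108
m[14] = max(1·108, 2·81, 3·54, …, 12·2, 13·1) = 162
m[15] = max(1·162, 2·108, 3·81, …, 13·2, 14·1) = 243
m[16] = max(1·243, 2·162, 3·108, …, 14·2, 15·1) = 324
m[17] = max(1·324, 2·243, 3·162, …, 15·2, 16·1) = 486
m[18] = max(1·486, 2·324, 3·243, …, 16·2, 17·1) = 729
One optimal split: 3 + 3 + 3 + 3 + 3 + 3; product 3·3·3·3·3·3 = 729.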